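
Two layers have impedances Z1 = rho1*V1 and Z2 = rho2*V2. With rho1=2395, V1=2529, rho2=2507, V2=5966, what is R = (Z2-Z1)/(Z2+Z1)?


Z1 = 2395 * 2529 = 6056955
Z2 = 2507 * 5966 = 14956762
R = (14956762 - 6056955) / (14956762 + 6056955) = 8899807 / 21013717 = 0.4235

0.4235


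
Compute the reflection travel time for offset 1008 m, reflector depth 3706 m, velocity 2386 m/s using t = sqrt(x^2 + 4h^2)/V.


x^2 + 4h^2 = 1008^2 + 4*3706^2 = 1016064 + 54937744 = 55953808
sqrt(55953808) = 7480.2278
t = 7480.2278 / 2386 = 3.135 s

3.135


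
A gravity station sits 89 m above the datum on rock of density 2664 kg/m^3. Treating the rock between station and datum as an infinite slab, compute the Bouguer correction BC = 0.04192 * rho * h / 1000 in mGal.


BC = 0.04192 * rho * h / 1000
= 0.04192 * 2664 * 89 / 1000
= 9.9391 mGal

9.9391


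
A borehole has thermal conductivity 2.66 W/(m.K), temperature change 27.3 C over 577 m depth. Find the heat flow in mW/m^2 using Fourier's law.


q = k * dT / dz * 1000
= 2.66 * 27.3 / 577 * 1000
= 0.125854 * 1000
= 125.8544 mW/m^2

125.8544


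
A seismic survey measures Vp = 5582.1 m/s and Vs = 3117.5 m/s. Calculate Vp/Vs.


Vp/Vs = 5582.1 / 3117.5
= 1.7906

1.7906


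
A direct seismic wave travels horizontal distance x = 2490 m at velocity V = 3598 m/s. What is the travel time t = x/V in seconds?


t = x / V
= 2490 / 3598
= 0.6921 s

0.6921


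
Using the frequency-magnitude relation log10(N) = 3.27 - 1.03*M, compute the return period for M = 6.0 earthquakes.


log10(N) = 3.27 - 1.03*6.0 = -2.91
N = 10^-2.91 = 0.00123
T = 1/N = 1/0.00123 = 812.8305 years

812.8305


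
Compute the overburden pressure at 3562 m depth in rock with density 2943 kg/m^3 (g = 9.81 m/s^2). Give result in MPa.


P = rho * g * z / 1e6
= 2943 * 9.81 * 3562 / 1e6
= 102837896.46 / 1e6
= 102.8379 MPa

102.8379


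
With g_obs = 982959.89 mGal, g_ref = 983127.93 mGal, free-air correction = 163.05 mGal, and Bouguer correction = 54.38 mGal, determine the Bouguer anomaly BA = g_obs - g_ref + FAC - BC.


BA = g_obs - g_ref + FAC - BC
= 982959.89 - 983127.93 + 163.05 - 54.38
= -59.37 mGal

-59.37


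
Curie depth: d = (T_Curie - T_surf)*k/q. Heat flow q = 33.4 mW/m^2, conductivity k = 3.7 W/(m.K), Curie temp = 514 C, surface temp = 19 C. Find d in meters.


T_Curie - T_surf = 514 - 19 = 495 C
Convert q to W/m^2: 33.4 mW/m^2 = 0.0334 W/m^2
d = 495 * 3.7 / 0.0334 = 54835.33 m

54835.33


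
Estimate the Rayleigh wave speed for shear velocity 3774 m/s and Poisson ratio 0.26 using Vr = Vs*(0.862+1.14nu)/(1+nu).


Numerator factor = 0.862 + 1.14*0.26 = 1.1584
Denominator = 1 + 0.26 = 1.26
Vr = 3774 * 1.1584 / 1.26 = 3469.68 m/s

3469.68


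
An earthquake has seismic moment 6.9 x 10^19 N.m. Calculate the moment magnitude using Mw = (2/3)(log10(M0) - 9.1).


log10(M0) = log10(6.9 x 10^19) = 19.8388
Mw = 2/3 * (19.8388 - 9.1)
= 2/3 * 10.7388
= 7.16

7.16


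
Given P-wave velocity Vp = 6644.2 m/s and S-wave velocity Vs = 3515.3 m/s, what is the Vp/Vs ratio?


Vp/Vs = 6644.2 / 3515.3
= 1.8901

1.8901


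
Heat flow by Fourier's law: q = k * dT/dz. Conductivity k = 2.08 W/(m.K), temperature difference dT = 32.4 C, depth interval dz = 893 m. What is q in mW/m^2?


q = k * dT / dz * 1000
= 2.08 * 32.4 / 893 * 1000
= 0.075467 * 1000
= 75.467 mW/m^2

75.467


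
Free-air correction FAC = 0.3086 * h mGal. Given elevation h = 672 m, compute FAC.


FAC = 0.3086 * h
= 0.3086 * 672
= 207.3792 mGal

207.3792


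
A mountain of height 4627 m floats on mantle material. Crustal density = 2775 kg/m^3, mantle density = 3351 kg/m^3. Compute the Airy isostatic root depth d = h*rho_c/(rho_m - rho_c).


rho_m - rho_c = 3351 - 2775 = 576
d = 4627 * 2775 / 576
= 12839925 / 576
= 22291.54 m

22291.54


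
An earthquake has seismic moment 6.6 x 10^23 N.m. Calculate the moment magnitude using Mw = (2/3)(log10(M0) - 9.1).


log10(M0) = log10(6.6 x 10^23) = 23.8195
Mw = 2/3 * (23.8195 - 9.1)
= 2/3 * 14.7195
= 9.81

9.81


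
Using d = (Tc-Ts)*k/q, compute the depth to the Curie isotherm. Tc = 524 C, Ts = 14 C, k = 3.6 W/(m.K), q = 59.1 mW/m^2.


T_Curie - T_surf = 524 - 14 = 510 C
Convert q to W/m^2: 59.1 mW/m^2 = 0.0591 W/m^2
d = 510 * 3.6 / 0.0591 = 31065.99 m

31065.99


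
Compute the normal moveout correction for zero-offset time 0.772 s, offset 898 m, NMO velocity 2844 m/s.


x/Vnmo = 898/2844 = 0.315752
(x/Vnmo)^2 = 0.0997
t0^2 = 0.595984
sqrt(0.595984 + 0.0997) = 0.834077
dt = 0.834077 - 0.772 = 0.062077

0.062077


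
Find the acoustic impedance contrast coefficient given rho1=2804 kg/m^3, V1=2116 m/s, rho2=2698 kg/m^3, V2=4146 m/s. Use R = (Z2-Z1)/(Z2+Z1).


Z1 = 2804 * 2116 = 5933264
Z2 = 2698 * 4146 = 11185908
R = (11185908 - 5933264) / (11185908 + 5933264) = 5252644 / 17119172 = 0.3068

0.3068


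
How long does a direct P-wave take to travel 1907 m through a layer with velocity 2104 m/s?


t = x / V
= 1907 / 2104
= 0.9064 s

0.9064


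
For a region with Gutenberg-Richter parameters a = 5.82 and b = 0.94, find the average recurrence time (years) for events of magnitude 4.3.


log10(N) = 5.82 - 0.94*4.3 = 1.778
N = 10^1.778 = 59.979108
T = 1/N = 1/59.979108 = 0.0167 years

0.0167


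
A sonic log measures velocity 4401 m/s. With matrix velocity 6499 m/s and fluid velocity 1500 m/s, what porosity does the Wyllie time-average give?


1/V - 1/Vm = 1/4401 - 1/6499 = 7.335e-05
1/Vf - 1/Vm = 1/1500 - 1/6499 = 0.0005128
phi = 7.335e-05 / 0.0005128 = 0.143

0.143


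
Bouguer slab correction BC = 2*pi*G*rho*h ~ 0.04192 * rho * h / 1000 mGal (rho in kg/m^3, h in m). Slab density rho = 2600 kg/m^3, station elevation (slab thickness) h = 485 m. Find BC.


BC = 0.04192 * rho * h / 1000
= 0.04192 * 2600 * 485 / 1000
= 52.8611 mGal

52.8611


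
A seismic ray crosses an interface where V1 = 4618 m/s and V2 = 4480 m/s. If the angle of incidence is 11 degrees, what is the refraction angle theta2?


sin(theta1) = sin(11 deg) = 0.190809
sin(theta2) = V2/V1 * sin(theta1) = 4480/4618 * 0.190809 = 0.185107
theta2 = arcsin(0.185107) = 10.6674 degrees

10.6674


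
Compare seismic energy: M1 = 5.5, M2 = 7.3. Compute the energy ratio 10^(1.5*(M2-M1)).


M2 - M1 = 7.3 - 5.5 = 1.8
1.5 * 1.8 = 2.7
ratio = 10^2.7 = 501.19

501.19


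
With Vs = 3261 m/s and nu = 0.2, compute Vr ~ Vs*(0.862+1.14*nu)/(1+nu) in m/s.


Numerator factor = 0.862 + 1.14*0.2 = 1.09
Denominator = 1 + 0.2 = 1.2
Vr = 3261 * 1.09 / 1.2 = 2962.07 m/s

2962.07


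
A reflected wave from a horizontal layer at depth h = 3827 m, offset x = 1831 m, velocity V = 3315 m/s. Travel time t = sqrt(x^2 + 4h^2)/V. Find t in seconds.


x^2 + 4h^2 = 1831^2 + 4*3827^2 = 3352561 + 58583716 = 61936277
sqrt(61936277) = 7869.9604
t = 7869.9604 / 3315 = 2.374 s

2.374


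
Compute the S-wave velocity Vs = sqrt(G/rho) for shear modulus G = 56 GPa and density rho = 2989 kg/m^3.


Convert G to Pa: G = 56e9 Pa
Compute G/rho = 56e9 / 2989 = 18735362.9977
Vs = sqrt(18735362.9977) = 4328.44 m/s

4328.44


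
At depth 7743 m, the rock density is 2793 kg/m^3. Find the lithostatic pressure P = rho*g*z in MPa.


P = rho * g * z / 1e6
= 2793 * 9.81 * 7743 / 1e6
= 212153012.19 / 1e6
= 212.153 MPa

212.153


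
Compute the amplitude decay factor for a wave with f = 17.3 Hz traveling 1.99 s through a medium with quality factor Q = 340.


pi*f*t/Q = pi*17.3*1.99/340 = 0.318105
A/A0 = exp(-0.318105) = 0.727527

0.727527


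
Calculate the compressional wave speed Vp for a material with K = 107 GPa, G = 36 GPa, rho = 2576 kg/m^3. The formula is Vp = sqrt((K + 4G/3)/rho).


First compute the effective modulus:
K + 4G/3 = 107e9 + 4*36e9/3 = 155000000000.0 Pa
Then divide by density:
155000000000.0 / 2576 = 60170807.4534 Pa/(kg/m^3)
Take the square root:
Vp = sqrt(60170807.4534) = 7756.98 m/s

7756.98


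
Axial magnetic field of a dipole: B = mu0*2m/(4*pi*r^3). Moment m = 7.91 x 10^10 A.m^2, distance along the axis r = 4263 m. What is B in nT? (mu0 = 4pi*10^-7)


m = 7.91 x 10^10 = 79100000000 A.m^2
2m = 158200000000 A.m^2
r^3 = 4263^3 = 77472219447
B = (4pi*10^-7) * 158200000000 / (4*pi * 77472219447) * 1e9
= 198799.983119 / 973544621887.97 * 1e9
= 204.2022 nT

204.2022


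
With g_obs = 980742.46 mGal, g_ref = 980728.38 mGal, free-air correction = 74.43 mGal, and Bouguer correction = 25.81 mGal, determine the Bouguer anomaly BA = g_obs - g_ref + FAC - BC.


BA = g_obs - g_ref + FAC - BC
= 980742.46 - 980728.38 + 74.43 - 25.81
= 62.7 mGal

62.7


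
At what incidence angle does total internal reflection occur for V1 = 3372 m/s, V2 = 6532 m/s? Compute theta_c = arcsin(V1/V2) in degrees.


V1/V2 = 3372/6532 = 0.516228
theta_c = arcsin(0.516228) = 31.0796 degrees

31.0796


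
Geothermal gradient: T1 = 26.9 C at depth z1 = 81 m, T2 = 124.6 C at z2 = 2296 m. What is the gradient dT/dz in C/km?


dT = 124.6 - 26.9 = 97.7 C
dz = 2296 - 81 = 2215 m
gradient = dT/dz * 1000 = 97.7/2215 * 1000 = 44.1084 C/km

44.1084


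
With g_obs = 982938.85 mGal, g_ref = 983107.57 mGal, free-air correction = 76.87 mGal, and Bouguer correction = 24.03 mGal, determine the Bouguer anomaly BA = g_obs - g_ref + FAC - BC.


BA = g_obs - g_ref + FAC - BC
= 982938.85 - 983107.57 + 76.87 - 24.03
= -115.88 mGal

-115.88


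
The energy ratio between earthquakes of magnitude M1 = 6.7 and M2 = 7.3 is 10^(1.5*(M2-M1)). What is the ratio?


M2 - M1 = 7.3 - 6.7 = 0.6
1.5 * 0.6 = 0.9
ratio = 10^0.9 = 7.94

7.94


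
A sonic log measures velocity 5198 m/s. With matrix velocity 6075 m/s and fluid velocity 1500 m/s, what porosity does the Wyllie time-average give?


1/V - 1/Vm = 1/5198 - 1/6075 = 2.777e-05
1/Vf - 1/Vm = 1/1500 - 1/6075 = 0.00050206
phi = 2.777e-05 / 0.00050206 = 0.0553

0.0553


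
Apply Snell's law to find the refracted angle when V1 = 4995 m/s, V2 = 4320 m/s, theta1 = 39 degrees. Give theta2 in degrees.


sin(theta1) = sin(39 deg) = 0.62932
sin(theta2) = V2/V1 * sin(theta1) = 4320/4995 * 0.62932 = 0.544277
theta2 = arcsin(0.544277) = 32.9753 degrees

32.9753


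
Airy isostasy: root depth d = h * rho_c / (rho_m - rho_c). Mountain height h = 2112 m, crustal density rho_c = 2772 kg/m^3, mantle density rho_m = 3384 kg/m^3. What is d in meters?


rho_m - rho_c = 3384 - 2772 = 612
d = 2112 * 2772 / 612
= 5854464 / 612
= 9566.12 m

9566.12


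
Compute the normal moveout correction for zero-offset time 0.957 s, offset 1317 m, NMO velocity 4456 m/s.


x/Vnmo = 1317/4456 = 0.295557
(x/Vnmo)^2 = 0.087354
t0^2 = 0.915849
sqrt(0.915849 + 0.087354) = 1.0016
dt = 1.0016 - 0.957 = 0.0446

0.0446


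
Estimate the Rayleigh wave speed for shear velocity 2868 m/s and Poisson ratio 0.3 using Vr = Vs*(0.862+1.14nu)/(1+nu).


Numerator factor = 0.862 + 1.14*0.3 = 1.204
Denominator = 1 + 0.3 = 1.3
Vr = 2868 * 1.204 / 1.3 = 2656.21 m/s

2656.21


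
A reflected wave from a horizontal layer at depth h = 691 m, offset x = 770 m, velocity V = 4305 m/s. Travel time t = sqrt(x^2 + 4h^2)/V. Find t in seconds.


x^2 + 4h^2 = 770^2 + 4*691^2 = 592900 + 1909924 = 2502824
sqrt(2502824) = 1582.0316
t = 1582.0316 / 4305 = 0.3675 s

0.3675


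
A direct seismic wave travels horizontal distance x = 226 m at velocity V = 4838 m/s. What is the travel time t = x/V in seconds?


t = x / V
= 226 / 4838
= 0.0467 s

0.0467


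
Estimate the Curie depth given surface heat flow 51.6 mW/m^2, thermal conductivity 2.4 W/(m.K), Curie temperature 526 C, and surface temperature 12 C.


T_Curie - T_surf = 526 - 12 = 514 C
Convert q to W/m^2: 51.6 mW/m^2 = 0.0516 W/m^2
d = 514 * 2.4 / 0.0516 = 23906.98 m

23906.98


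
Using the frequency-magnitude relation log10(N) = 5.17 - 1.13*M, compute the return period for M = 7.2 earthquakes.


log10(N) = 5.17 - 1.13*7.2 = -2.966
N = 10^-2.966 = 0.001081
T = 1/N = 1/0.001081 = 924.6982 years

924.6982


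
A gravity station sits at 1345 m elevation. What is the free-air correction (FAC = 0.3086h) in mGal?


FAC = 0.3086 * h
= 0.3086 * 1345
= 415.067 mGal

415.067


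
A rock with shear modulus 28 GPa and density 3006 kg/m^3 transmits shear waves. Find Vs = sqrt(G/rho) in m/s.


Convert G to Pa: G = 28e9 Pa
Compute G/rho = 28e9 / 3006 = 9314703.9255
Vs = sqrt(9314703.9255) = 3052.0 m/s

3052.0


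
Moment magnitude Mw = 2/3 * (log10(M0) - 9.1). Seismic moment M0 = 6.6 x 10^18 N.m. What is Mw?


log10(M0) = log10(6.6 x 10^18) = 18.8195
Mw = 2/3 * (18.8195 - 9.1)
= 2/3 * 9.7195
= 6.48

6.48


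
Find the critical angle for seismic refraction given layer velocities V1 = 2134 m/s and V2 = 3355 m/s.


V1/V2 = 2134/3355 = 0.636066
theta_c = arcsin(0.636066) = 39.4991 degrees

39.4991


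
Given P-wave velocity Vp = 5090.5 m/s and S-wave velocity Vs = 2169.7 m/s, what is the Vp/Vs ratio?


Vp/Vs = 5090.5 / 2169.7
= 2.3462

2.3462


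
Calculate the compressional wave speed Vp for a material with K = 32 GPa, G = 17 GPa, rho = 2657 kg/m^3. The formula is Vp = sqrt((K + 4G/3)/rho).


First compute the effective modulus:
K + 4G/3 = 32e9 + 4*17e9/3 = 54666666666.67 Pa
Then divide by density:
54666666666.67 / 2657 = 20574582.8629 Pa/(kg/m^3)
Take the square root:
Vp = sqrt(20574582.8629) = 4535.92 m/s

4535.92


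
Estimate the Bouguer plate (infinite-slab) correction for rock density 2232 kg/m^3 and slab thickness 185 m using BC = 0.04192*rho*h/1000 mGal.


BC = 0.04192 * rho * h / 1000
= 0.04192 * 2232 * 185 / 1000
= 17.3096 mGal

17.3096


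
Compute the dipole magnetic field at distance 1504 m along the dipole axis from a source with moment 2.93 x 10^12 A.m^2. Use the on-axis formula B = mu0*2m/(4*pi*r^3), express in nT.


m = 2.93 x 10^12 = 2930000000000 A.m^2
2m = 5860000000000 A.m^2
r^3 = 1504^3 = 3402072064
B = (4pi*10^-7) * 5860000000000 / (4*pi * 3402072064) * 1e9
= 7363893.180014 / 42751698412.98 * 1e9
= 172247.968 nT

172247.968


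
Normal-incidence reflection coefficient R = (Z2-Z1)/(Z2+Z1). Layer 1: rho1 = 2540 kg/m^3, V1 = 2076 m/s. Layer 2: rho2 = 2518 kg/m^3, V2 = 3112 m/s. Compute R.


Z1 = 2540 * 2076 = 5273040
Z2 = 2518 * 3112 = 7836016
R = (7836016 - 5273040) / (7836016 + 5273040) = 2562976 / 13109056 = 0.1955

0.1955


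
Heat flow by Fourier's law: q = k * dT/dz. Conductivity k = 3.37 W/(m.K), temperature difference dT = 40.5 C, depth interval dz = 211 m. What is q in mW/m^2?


q = k * dT / dz * 1000
= 3.37 * 40.5 / 211 * 1000
= 0.646848 * 1000
= 646.8483 mW/m^2

646.8483


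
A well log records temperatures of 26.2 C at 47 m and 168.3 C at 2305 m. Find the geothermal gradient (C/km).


dT = 168.3 - 26.2 = 142.1 C
dz = 2305 - 47 = 2258 m
gradient = dT/dz * 1000 = 142.1/2258 * 1000 = 62.9318 C/km

62.9318


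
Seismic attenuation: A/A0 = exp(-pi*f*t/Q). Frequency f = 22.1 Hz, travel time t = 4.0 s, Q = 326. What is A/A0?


pi*f*t/Q = pi*22.1*4.0/326 = 0.851892
A/A0 = exp(-0.851892) = 0.426607

0.426607


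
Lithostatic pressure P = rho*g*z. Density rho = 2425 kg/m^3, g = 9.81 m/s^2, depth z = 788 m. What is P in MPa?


P = rho * g * z / 1e6
= 2425 * 9.81 * 788 / 1e6
= 18745929.0 / 1e6
= 18.7459 MPa

18.7459


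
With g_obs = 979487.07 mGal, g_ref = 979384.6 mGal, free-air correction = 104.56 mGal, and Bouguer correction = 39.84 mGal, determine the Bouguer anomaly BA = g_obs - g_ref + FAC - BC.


BA = g_obs - g_ref + FAC - BC
= 979487.07 - 979384.6 + 104.56 - 39.84
= 167.19 mGal

167.19


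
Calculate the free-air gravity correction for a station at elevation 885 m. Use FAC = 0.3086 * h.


FAC = 0.3086 * h
= 0.3086 * 885
= 273.111 mGal

273.111


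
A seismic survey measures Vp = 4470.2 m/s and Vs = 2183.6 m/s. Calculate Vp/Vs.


Vp/Vs = 4470.2 / 2183.6
= 2.0472

2.0472


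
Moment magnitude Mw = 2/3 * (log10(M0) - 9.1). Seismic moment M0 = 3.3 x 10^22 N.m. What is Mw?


log10(M0) = log10(3.3 x 10^22) = 22.5185
Mw = 2/3 * (22.5185 - 9.1)
= 2/3 * 13.4185
= 8.95

8.95


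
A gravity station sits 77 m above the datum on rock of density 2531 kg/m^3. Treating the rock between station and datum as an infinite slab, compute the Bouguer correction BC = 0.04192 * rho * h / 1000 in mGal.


BC = 0.04192 * rho * h / 1000
= 0.04192 * 2531 * 77 / 1000
= 8.1697 mGal

8.1697


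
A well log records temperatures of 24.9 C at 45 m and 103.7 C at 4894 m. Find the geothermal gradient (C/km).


dT = 103.7 - 24.9 = 78.8 C
dz = 4894 - 45 = 4849 m
gradient = dT/dz * 1000 = 78.8/4849 * 1000 = 16.2508 C/km

16.2508


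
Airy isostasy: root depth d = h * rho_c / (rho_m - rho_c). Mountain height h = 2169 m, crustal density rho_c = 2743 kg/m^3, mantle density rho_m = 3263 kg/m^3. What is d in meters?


rho_m - rho_c = 3263 - 2743 = 520
d = 2169 * 2743 / 520
= 5949567 / 520
= 11441.48 m

11441.48


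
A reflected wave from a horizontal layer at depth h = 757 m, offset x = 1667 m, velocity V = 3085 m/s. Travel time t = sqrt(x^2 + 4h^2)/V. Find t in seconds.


x^2 + 4h^2 = 1667^2 + 4*757^2 = 2778889 + 2292196 = 5071085
sqrt(5071085) = 2251.907
t = 2251.907 / 3085 = 0.73 s

0.73


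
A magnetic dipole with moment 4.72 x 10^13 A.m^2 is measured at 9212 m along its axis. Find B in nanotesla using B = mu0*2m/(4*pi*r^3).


m = 4.72 x 10^13 = 47200000000000 A.m^2
2m = 94400000000000 A.m^2
r^3 = 9212^3 = 781739016128
B = (4pi*10^-7) * 94400000000000 / (4*pi * 781739016128) * 1e9
= 118626538.599551 / 9823622200368.95 * 1e9
= 12075.6414 nT

12075.6414


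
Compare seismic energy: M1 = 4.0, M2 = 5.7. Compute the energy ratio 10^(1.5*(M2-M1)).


M2 - M1 = 5.7 - 4.0 = 1.7
1.5 * 1.7 = 2.55
ratio = 10^2.55 = 354.81

354.81


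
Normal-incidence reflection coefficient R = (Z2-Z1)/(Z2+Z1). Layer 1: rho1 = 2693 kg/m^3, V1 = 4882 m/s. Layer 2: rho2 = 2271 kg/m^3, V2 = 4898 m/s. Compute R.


Z1 = 2693 * 4882 = 13147226
Z2 = 2271 * 4898 = 11123358
R = (11123358 - 13147226) / (11123358 + 13147226) = -2023868 / 24270584 = -0.0834

-0.0834


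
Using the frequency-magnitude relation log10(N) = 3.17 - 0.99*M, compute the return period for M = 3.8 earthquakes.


log10(N) = 3.17 - 0.99*3.8 = -0.592
N = 10^-0.592 = 0.255859
T = 1/N = 1/0.255859 = 3.9084 years

3.9084


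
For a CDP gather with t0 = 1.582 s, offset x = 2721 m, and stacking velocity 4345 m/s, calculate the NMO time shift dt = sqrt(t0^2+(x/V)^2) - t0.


x/Vnmo = 2721/4345 = 0.626237
(x/Vnmo)^2 = 0.392173
t0^2 = 2.502724
sqrt(2.502724 + 0.392173) = 1.70144
dt = 1.70144 - 1.582 = 0.11944

0.11944


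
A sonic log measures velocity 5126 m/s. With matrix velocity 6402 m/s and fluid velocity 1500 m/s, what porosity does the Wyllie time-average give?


1/V - 1/Vm = 1/5126 - 1/6402 = 3.888e-05
1/Vf - 1/Vm = 1/1500 - 1/6402 = 0.00051047
phi = 3.888e-05 / 0.00051047 = 0.0762

0.0762


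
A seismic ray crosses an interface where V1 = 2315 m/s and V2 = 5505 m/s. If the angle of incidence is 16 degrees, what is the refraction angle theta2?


sin(theta1) = sin(16 deg) = 0.275637
sin(theta2) = V2/V1 * sin(theta1) = 5505/2315 * 0.275637 = 0.655457
theta2 = arcsin(0.655457) = 40.9543 degrees

40.9543


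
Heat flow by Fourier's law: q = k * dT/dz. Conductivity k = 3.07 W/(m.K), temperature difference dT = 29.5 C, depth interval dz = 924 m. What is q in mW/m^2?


q = k * dT / dz * 1000
= 3.07 * 29.5 / 924 * 1000
= 0.098014 * 1000
= 98.0141 mW/m^2

98.0141


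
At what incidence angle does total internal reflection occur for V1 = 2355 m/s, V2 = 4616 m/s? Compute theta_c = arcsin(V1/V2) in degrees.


V1/V2 = 2355/4616 = 0.510182
theta_c = arcsin(0.510182) = 30.676 degrees

30.676


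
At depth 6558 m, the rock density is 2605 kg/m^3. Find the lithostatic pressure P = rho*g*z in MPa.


P = rho * g * z / 1e6
= 2605 * 9.81 * 6558 / 1e6
= 167590017.9 / 1e6
= 167.59 MPa

167.59


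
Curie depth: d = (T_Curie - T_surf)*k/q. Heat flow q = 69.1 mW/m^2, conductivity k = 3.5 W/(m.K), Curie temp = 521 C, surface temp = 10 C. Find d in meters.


T_Curie - T_surf = 521 - 10 = 511 C
Convert q to W/m^2: 69.1 mW/m^2 = 0.0691 W/m^2
d = 511 * 3.5 / 0.0691 = 25882.78 m

25882.78


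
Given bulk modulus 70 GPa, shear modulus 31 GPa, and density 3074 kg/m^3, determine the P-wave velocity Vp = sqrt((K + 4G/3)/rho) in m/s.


First compute the effective modulus:
K + 4G/3 = 70e9 + 4*31e9/3 = 111333333333.33 Pa
Then divide by density:
111333333333.33 / 3074 = 36217740.1865 Pa/(kg/m^3)
Take the square root:
Vp = sqrt(36217740.1865) = 6018.12 m/s

6018.12


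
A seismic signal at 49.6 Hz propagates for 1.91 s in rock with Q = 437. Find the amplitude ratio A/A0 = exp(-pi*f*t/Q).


pi*f*t/Q = pi*49.6*1.91/437 = 0.681057
A/A0 = exp(-0.681057) = 0.506082

0.506082


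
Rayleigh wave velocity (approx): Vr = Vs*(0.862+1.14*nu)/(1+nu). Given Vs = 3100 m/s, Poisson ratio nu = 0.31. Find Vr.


Numerator factor = 0.862 + 1.14*0.31 = 1.2154
Denominator = 1 + 0.31 = 1.31
Vr = 3100 * 1.2154 / 1.31 = 2876.14 m/s

2876.14


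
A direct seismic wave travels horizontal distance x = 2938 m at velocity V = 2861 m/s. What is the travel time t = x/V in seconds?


t = x / V
= 2938 / 2861
= 1.0269 s

1.0269


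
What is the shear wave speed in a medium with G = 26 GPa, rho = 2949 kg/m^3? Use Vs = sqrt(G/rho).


Convert G to Pa: G = 26e9 Pa
Compute G/rho = 26e9 / 2949 = 8816547.9824
Vs = sqrt(8816547.9824) = 2969.27 m/s

2969.27


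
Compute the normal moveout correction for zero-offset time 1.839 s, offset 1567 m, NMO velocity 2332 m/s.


x/Vnmo = 1567/2332 = 0.671955
(x/Vnmo)^2 = 0.451524
t0^2 = 3.381921
sqrt(3.381921 + 0.451524) = 1.957919
dt = 1.957919 - 1.839 = 0.118919

0.118919


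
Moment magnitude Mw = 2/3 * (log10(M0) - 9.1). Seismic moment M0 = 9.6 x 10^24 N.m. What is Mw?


log10(M0) = log10(9.6 x 10^24) = 24.9823
Mw = 2/3 * (24.9823 - 9.1)
= 2/3 * 15.8823
= 10.59

10.59


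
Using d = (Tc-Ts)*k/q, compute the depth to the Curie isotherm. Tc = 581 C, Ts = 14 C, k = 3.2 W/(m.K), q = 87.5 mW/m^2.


T_Curie - T_surf = 581 - 14 = 567 C
Convert q to W/m^2: 87.5 mW/m^2 = 0.0875 W/m^2
d = 567 * 3.2 / 0.0875 = 20736.0 m

20736.0


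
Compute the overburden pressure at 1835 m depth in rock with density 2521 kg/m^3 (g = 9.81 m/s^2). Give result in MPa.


P = rho * g * z / 1e6
= 2521 * 9.81 * 1835 / 1e6
= 45381403.35 / 1e6
= 45.3814 MPa

45.3814


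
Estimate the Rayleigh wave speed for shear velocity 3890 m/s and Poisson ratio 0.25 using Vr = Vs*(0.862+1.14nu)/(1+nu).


Numerator factor = 0.862 + 1.14*0.25 = 1.147
Denominator = 1 + 0.25 = 1.25
Vr = 3890 * 1.147 / 1.25 = 3569.46 m/s

3569.46


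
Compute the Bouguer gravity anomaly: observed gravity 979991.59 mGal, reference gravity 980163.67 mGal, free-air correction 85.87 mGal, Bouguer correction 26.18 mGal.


BA = g_obs - g_ref + FAC - BC
= 979991.59 - 980163.67 + 85.87 - 26.18
= -112.39 mGal

-112.39


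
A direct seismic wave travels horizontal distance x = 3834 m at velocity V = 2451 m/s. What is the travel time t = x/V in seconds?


t = x / V
= 3834 / 2451
= 1.5643 s

1.5643


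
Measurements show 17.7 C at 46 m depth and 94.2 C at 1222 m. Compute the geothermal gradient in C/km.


dT = 94.2 - 17.7 = 76.5 C
dz = 1222 - 46 = 1176 m
gradient = dT/dz * 1000 = 76.5/1176 * 1000 = 65.051 C/km

65.051


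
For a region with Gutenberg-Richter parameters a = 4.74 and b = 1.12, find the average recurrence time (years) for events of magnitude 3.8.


log10(N) = 4.74 - 1.12*3.8 = 0.484
N = 10^0.484 = 3.047895
T = 1/N = 1/3.047895 = 0.3281 years

0.3281


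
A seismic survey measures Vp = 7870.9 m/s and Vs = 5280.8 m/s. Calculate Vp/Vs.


Vp/Vs = 7870.9 / 5280.8
= 1.4905

1.4905


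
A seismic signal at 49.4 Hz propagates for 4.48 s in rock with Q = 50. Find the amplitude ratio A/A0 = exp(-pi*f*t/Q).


pi*f*t/Q = pi*49.4*4.48/50 = 13.905443
A/A0 = exp(-13.905443) = 1e-06

1.000000e-06


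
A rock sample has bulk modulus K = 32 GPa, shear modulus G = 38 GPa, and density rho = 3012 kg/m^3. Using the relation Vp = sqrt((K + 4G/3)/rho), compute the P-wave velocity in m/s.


First compute the effective modulus:
K + 4G/3 = 32e9 + 4*38e9/3 = 82666666666.67 Pa
Then divide by density:
82666666666.67 / 3012 = 27445772.4657 Pa/(kg/m^3)
Take the square root:
Vp = sqrt(27445772.4657) = 5238.87 m/s

5238.87


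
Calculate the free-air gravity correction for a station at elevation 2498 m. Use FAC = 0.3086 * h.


FAC = 0.3086 * h
= 0.3086 * 2498
= 770.8828 mGal

770.8828


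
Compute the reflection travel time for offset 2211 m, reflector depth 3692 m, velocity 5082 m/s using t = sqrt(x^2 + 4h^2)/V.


x^2 + 4h^2 = 2211^2 + 4*3692^2 = 4888521 + 54523456 = 59411977
sqrt(59411977) = 7707.9165
t = 7707.9165 / 5082 = 1.5167 s

1.5167


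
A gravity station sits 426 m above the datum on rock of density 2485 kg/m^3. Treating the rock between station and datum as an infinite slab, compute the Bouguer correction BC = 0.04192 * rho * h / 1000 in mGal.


BC = 0.04192 * rho * h / 1000
= 0.04192 * 2485 * 426 / 1000
= 44.3769 mGal

44.3769


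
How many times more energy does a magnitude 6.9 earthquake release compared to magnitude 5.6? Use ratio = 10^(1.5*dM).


M2 - M1 = 6.9 - 5.6 = 1.3
1.5 * 1.3 = 1.95
ratio = 10^1.95 = 89.13

89.13


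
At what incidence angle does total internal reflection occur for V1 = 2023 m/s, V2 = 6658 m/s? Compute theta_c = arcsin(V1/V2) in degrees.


V1/V2 = 2023/6658 = 0.303845
theta_c = arcsin(0.303845) = 17.6887 degrees

17.6887


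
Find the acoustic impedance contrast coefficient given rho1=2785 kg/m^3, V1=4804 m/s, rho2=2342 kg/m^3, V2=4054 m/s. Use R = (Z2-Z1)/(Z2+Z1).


Z1 = 2785 * 4804 = 13379140
Z2 = 2342 * 4054 = 9494468
R = (9494468 - 13379140) / (9494468 + 13379140) = -3884672 / 22873608 = -0.1698

-0.1698


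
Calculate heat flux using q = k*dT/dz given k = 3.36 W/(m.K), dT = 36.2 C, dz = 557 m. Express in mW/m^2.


q = k * dT / dz * 1000
= 3.36 * 36.2 / 557 * 1000
= 0.21837 * 1000
= 218.3698 mW/m^2

218.3698


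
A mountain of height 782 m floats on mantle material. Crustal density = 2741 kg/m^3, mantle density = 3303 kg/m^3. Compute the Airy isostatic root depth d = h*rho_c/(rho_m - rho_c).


rho_m - rho_c = 3303 - 2741 = 562
d = 782 * 2741 / 562
= 2143462 / 562
= 3813.99 m

3813.99


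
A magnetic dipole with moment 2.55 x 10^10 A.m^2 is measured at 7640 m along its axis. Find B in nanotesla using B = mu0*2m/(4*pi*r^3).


m = 2.55 x 10^10 = 25500000000 A.m^2
2m = 51000000000 A.m^2
r^3 = 7640^3 = 445943744000
B = (4pi*10^-7) * 51000000000 / (4*pi * 445943744000) * 1e9
= 64088.490133 / 5603894360258.91 * 1e9
= 11.4364 nT

11.4364


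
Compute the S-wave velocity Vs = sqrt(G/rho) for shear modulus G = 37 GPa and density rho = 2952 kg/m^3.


Convert G to Pa: G = 37e9 Pa
Compute G/rho = 37e9 / 2952 = 12533875.3388
Vs = sqrt(12533875.3388) = 3540.32 m/s

3540.32


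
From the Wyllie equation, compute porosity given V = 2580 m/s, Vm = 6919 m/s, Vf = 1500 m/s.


1/V - 1/Vm = 1/2580 - 1/6919 = 0.00024307
1/Vf - 1/Vm = 1/1500 - 1/6919 = 0.00052214
phi = 0.00024307 / 0.00052214 = 0.4655

0.4655


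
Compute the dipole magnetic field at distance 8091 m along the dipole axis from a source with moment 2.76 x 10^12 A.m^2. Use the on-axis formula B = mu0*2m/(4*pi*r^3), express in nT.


m = 2.76 x 10^12 = 2760000000000 A.m^2
2m = 5520000000000 A.m^2
r^3 = 8091^3 = 529671497571
B = (4pi*10^-7) * 5520000000000 / (4*pi * 529671497571) * 1e9
= 6936636.579126 / 6656048342339.83 * 1e9
= 1042.1554 nT

1042.1554


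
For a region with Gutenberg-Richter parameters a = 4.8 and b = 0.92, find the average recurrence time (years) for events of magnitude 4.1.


log10(N) = 4.8 - 0.92*4.1 = 1.028
N = 10^1.028 = 10.665961
T = 1/N = 1/10.665961 = 0.0938 years

0.0938


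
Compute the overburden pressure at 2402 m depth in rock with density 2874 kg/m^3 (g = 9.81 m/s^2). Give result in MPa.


P = rho * g * z / 1e6
= 2874 * 9.81 * 2402 / 1e6
= 67721843.88 / 1e6
= 67.7218 MPa

67.7218


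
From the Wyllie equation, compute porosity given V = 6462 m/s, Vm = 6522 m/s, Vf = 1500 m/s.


1/V - 1/Vm = 1/6462 - 1/6522 = 1.42e-06
1/Vf - 1/Vm = 1/1500 - 1/6522 = 0.00051334
phi = 1.42e-06 / 0.00051334 = 0.0028

0.0028


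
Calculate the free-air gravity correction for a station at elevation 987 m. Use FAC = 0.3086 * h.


FAC = 0.3086 * h
= 0.3086 * 987
= 304.5882 mGal

304.5882


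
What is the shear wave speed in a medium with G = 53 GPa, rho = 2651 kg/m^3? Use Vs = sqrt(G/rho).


Convert G to Pa: G = 53e9 Pa
Compute G/rho = 53e9 / 2651 = 19992455.6771
Vs = sqrt(19992455.6771) = 4471.29 m/s

4471.29


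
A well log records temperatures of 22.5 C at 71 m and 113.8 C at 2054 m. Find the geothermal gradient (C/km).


dT = 113.8 - 22.5 = 91.3 C
dz = 2054 - 71 = 1983 m
gradient = dT/dz * 1000 = 91.3/1983 * 1000 = 46.0414 C/km

46.0414


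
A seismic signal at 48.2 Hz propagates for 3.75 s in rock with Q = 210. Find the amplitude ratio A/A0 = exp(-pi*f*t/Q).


pi*f*t/Q = pi*48.2*3.75/210 = 2.704014
A/A0 = exp(-2.704014) = 0.066936

0.066936


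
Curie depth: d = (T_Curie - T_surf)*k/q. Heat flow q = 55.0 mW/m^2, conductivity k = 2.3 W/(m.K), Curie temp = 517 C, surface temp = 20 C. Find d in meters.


T_Curie - T_surf = 517 - 20 = 497 C
Convert q to W/m^2: 55.0 mW/m^2 = 0.055 W/m^2
d = 497 * 2.3 / 0.055 = 20783.64 m

20783.64


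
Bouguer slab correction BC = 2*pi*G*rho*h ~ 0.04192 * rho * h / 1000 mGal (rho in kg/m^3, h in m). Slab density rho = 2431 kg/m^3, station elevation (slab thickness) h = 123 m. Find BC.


BC = 0.04192 * rho * h / 1000
= 0.04192 * 2431 * 123 / 1000
= 12.5346 mGal

12.5346


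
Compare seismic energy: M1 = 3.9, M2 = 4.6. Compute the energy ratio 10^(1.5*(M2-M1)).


M2 - M1 = 4.6 - 3.9 = 0.7
1.5 * 0.7 = 1.05
ratio = 10^1.05 = 11.22

11.22


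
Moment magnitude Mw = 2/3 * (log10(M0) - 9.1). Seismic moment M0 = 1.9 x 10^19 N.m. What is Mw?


log10(M0) = log10(1.9 x 10^19) = 19.2788
Mw = 2/3 * (19.2788 - 9.1)
= 2/3 * 10.1788
= 6.79

6.79


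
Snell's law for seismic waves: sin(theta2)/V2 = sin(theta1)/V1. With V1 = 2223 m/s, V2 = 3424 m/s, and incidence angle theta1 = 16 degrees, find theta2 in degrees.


sin(theta1) = sin(16 deg) = 0.275637
sin(theta2) = V2/V1 * sin(theta1) = 3424/2223 * 0.275637 = 0.424553
theta2 = arcsin(0.424553) = 25.1224 degrees

25.1224


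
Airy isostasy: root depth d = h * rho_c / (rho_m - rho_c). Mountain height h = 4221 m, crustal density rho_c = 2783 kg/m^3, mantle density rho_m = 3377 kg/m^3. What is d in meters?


rho_m - rho_c = 3377 - 2783 = 594
d = 4221 * 2783 / 594
= 11747043 / 594
= 19776.17 m

19776.17


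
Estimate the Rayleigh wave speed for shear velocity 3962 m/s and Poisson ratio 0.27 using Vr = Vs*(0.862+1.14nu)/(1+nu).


Numerator factor = 0.862 + 1.14*0.27 = 1.1698
Denominator = 1 + 0.27 = 1.27
Vr = 3962 * 1.1698 / 1.27 = 3649.41 m/s

3649.41


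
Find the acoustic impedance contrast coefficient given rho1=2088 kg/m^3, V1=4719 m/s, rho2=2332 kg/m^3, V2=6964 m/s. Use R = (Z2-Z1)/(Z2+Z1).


Z1 = 2088 * 4719 = 9853272
Z2 = 2332 * 6964 = 16240048
R = (16240048 - 9853272) / (16240048 + 9853272) = 6386776 / 26093320 = 0.2448

0.2448


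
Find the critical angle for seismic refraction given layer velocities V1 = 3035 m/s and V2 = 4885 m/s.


V1/V2 = 3035/4885 = 0.62129
theta_c = arcsin(0.62129) = 38.4104 degrees

38.4104


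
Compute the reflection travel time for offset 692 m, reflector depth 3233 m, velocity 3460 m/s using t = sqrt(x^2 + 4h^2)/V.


x^2 + 4h^2 = 692^2 + 4*3233^2 = 478864 + 41809156 = 42288020
sqrt(42288020) = 6502.924
t = 6502.924 / 3460 = 1.8795 s

1.8795


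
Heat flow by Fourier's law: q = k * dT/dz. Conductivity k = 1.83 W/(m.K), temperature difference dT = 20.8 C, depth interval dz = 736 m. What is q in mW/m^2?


q = k * dT / dz * 1000
= 1.83 * 20.8 / 736 * 1000
= 0.051717 * 1000
= 51.7174 mW/m^2

51.7174


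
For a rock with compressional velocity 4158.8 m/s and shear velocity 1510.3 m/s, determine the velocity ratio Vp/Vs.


Vp/Vs = 4158.8 / 1510.3
= 2.7536

2.7536


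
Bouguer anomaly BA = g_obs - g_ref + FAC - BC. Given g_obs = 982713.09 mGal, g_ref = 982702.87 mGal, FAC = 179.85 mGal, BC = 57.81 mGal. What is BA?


BA = g_obs - g_ref + FAC - BC
= 982713.09 - 982702.87 + 179.85 - 57.81
= 132.26 mGal

132.26


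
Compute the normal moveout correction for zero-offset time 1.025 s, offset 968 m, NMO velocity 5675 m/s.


x/Vnmo = 968/5675 = 0.170573
(x/Vnmo)^2 = 0.029095
t0^2 = 1.050625
sqrt(1.050625 + 0.029095) = 1.039096
dt = 1.039096 - 1.025 = 0.014096

0.014096


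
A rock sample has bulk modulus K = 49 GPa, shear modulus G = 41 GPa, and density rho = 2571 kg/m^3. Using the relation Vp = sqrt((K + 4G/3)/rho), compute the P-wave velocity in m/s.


First compute the effective modulus:
K + 4G/3 = 49e9 + 4*41e9/3 = 103666666666.67 Pa
Then divide by density:
103666666666.67 / 2571 = 40321535.0707 Pa/(kg/m^3)
Take the square root:
Vp = sqrt(40321535.0707) = 6349.92 m/s

6349.92


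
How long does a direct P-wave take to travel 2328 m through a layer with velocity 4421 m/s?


t = x / V
= 2328 / 4421
= 0.5266 s

0.5266


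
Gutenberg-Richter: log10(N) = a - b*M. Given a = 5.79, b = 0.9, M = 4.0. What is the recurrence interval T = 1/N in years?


log10(N) = 5.79 - 0.9*4.0 = 2.19
N = 10^2.19 = 154.881662
T = 1/N = 1/154.881662 = 0.0065 years

0.0065


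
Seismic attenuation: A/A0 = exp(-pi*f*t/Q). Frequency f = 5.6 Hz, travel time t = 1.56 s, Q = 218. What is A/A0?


pi*f*t/Q = pi*5.6*1.56/218 = 0.125894
A/A0 = exp(-0.125894) = 0.881708

0.881708


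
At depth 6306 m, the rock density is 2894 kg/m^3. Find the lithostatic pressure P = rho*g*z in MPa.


P = rho * g * z / 1e6
= 2894 * 9.81 * 6306 / 1e6
= 179028222.84 / 1e6
= 179.0282 MPa

179.0282


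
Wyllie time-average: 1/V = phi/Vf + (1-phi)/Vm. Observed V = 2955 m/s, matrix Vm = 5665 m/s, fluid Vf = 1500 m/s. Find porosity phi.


1/V - 1/Vm = 1/2955 - 1/5665 = 0.00016189
1/Vf - 1/Vm = 1/1500 - 1/5665 = 0.00049014
phi = 0.00016189 / 0.00049014 = 0.3303

0.3303


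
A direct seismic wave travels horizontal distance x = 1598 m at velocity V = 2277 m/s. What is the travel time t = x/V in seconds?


t = x / V
= 1598 / 2277
= 0.7018 s

0.7018


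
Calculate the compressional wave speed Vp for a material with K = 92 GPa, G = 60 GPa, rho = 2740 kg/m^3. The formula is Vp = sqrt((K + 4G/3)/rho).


First compute the effective modulus:
K + 4G/3 = 92e9 + 4*60e9/3 = 172000000000.0 Pa
Then divide by density:
172000000000.0 / 2740 = 62773722.6277 Pa/(kg/m^3)
Take the square root:
Vp = sqrt(62773722.6277) = 7922.99 m/s

7922.99


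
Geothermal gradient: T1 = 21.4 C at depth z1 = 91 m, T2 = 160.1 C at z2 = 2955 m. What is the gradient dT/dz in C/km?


dT = 160.1 - 21.4 = 138.7 C
dz = 2955 - 91 = 2864 m
gradient = dT/dz * 1000 = 138.7/2864 * 1000 = 48.4288 C/km

48.4288


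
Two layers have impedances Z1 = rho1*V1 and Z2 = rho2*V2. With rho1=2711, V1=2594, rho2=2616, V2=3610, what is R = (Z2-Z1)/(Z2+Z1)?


Z1 = 2711 * 2594 = 7032334
Z2 = 2616 * 3610 = 9443760
R = (9443760 - 7032334) / (9443760 + 7032334) = 2411426 / 16476094 = 0.1464

0.1464


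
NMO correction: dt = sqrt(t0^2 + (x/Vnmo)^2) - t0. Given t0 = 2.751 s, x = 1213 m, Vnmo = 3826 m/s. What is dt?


x/Vnmo = 1213/3826 = 0.317041
(x/Vnmo)^2 = 0.100515
t0^2 = 7.568001
sqrt(7.568001 + 0.100515) = 2.769209
dt = 2.769209 - 2.751 = 0.018209

0.018209


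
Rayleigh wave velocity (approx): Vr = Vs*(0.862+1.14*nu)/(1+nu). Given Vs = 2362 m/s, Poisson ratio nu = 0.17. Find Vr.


Numerator factor = 0.862 + 1.14*0.17 = 1.0558
Denominator = 1 + 0.17 = 1.17
Vr = 2362 * 1.0558 / 1.17 = 2131.45 m/s

2131.45


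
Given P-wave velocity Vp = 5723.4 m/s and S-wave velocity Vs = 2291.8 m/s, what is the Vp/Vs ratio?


Vp/Vs = 5723.4 / 2291.8
= 2.4973

2.4973


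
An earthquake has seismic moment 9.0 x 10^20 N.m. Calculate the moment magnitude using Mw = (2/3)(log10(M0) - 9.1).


log10(M0) = log10(9.0 x 10^20) = 20.9542
Mw = 2/3 * (20.9542 - 9.1)
= 2/3 * 11.8542
= 7.9

7.9


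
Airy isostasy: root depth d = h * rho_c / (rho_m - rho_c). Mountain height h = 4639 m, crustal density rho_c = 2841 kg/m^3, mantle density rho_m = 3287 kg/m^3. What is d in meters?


rho_m - rho_c = 3287 - 2841 = 446
d = 4639 * 2841 / 446
= 13179399 / 446
= 29550.22 m

29550.22


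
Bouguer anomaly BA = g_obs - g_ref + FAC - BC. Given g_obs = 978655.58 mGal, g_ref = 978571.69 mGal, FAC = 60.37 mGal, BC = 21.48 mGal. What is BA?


BA = g_obs - g_ref + FAC - BC
= 978655.58 - 978571.69 + 60.37 - 21.48
= 122.78 mGal

122.78


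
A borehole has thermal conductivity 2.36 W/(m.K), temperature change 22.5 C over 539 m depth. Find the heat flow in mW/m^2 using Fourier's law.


q = k * dT / dz * 1000
= 2.36 * 22.5 / 539 * 1000
= 0.098516 * 1000
= 98.5158 mW/m^2

98.5158


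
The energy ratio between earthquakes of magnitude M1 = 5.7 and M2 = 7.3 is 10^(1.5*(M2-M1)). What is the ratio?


M2 - M1 = 7.3 - 5.7 = 1.6
1.5 * 1.6 = 2.4
ratio = 10^2.4 = 251.19

251.19


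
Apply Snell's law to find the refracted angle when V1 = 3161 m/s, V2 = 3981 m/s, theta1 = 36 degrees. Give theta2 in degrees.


sin(theta1) = sin(36 deg) = 0.587785
sin(theta2) = V2/V1 * sin(theta1) = 3981/3161 * 0.587785 = 0.740264
theta2 = arcsin(0.740264) = 47.7539 degrees

47.7539


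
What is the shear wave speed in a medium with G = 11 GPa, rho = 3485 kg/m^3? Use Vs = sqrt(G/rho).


Convert G to Pa: G = 11e9 Pa
Compute G/rho = 11e9 / 3485 = 3156384.505
Vs = sqrt(3156384.505) = 1776.62 m/s

1776.62


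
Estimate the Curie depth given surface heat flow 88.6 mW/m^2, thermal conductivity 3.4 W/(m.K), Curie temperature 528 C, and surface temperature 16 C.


T_Curie - T_surf = 528 - 16 = 512 C
Convert q to W/m^2: 88.6 mW/m^2 = 0.0886 W/m^2
d = 512 * 3.4 / 0.0886 = 19647.86 m

19647.86


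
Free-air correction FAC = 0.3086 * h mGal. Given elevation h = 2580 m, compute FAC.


FAC = 0.3086 * h
= 0.3086 * 2580
= 796.188 mGal

796.188


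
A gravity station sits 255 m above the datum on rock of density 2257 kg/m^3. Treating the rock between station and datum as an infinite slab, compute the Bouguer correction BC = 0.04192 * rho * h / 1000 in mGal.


BC = 0.04192 * rho * h / 1000
= 0.04192 * 2257 * 255 / 1000
= 24.1264 mGal

24.1264


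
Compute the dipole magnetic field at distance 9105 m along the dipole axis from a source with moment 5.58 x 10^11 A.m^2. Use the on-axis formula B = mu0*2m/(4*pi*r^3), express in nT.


m = 5.58 x 10^11 = 558000000000 A.m^2
2m = 1116000000000 A.m^2
r^3 = 9105^3 = 754813832625
B = (4pi*10^-7) * 1116000000000 / (4*pi * 754813832625) * 1e9
= 1402406.960562 / 9485270365610.62 * 1e9
= 147.851 nT

147.851


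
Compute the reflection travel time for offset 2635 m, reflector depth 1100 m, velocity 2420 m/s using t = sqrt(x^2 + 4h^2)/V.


x^2 + 4h^2 = 2635^2 + 4*1100^2 = 6943225 + 4840000 = 11783225
sqrt(11783225) = 3432.6702
t = 3432.6702 / 2420 = 1.4185 s

1.4185


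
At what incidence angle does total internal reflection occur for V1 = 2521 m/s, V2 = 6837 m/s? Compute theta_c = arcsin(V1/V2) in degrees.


V1/V2 = 2521/6837 = 0.368729
theta_c = arcsin(0.368729) = 21.6373 degrees

21.6373


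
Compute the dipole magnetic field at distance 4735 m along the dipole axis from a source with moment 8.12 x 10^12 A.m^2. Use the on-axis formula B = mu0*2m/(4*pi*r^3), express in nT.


m = 8.12 x 10^12 = 8120000000000 A.m^2
2m = 16240000000000 A.m^2
r^3 = 4735^3 = 106159765375
B = (4pi*10^-7) * 16240000000000 / (4*pi * 106159765375) * 1e9
= 20407785.877719 / 1334042956035.66 * 1e9
= 15297.6977 nT

15297.6977
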